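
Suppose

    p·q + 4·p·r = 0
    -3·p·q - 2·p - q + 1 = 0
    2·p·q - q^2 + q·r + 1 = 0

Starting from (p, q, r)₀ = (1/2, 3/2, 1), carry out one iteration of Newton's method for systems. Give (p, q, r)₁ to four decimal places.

At (1/2, 3/2, 1): F = (2.7500, -3.7500, 1.7500).
Jacobian J = [[q + 4·r, p, 4·p], [-3·q - 2, -3·p - 1, 0], [2·q, 2·p - 2·q + r, q]].
At the point, J = [[5.5000, 0.5000, 2.0000], [-6.5000, -2.5000, 0.0000], [3.0000, -1.0000, 1.5000]] (det J = 12.2500).
Solving J·Δ = −F gives Δ = (-0.7143, 0.3571, 0.5000).
Then the next iterate is (p, q, r)₁ = (-0.2143, 1.8571, 1.5000).

(-0.2143, 1.8571, 1.5000)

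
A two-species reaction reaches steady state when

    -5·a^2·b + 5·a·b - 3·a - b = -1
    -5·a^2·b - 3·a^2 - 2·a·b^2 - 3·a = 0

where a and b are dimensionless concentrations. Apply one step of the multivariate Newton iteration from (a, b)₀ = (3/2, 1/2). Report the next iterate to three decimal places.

At (3/2, 1/2): F = (-5.875, -17.625).
Jacobian J = [[-10·a·b + 5·b - 3, -5·a^2 + 5·a - 1], [-10·a·b - 6·a - 2·b^2 - 3, -5·a^2 - 4·a·b]].
At the point, J = [[-8.000, -4.750], [-20.000, -14.250]] (det J = 19.000).
Solving J·Δ = −F gives Δ = (0.000, -1.237).
Then the next iterate is (a, b)₁ = (1.500, -0.737).

(1.500, -0.737)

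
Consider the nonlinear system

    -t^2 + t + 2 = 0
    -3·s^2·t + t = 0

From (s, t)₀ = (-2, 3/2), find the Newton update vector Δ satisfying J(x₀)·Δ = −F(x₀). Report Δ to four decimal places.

(1.2986, 0.6250)

At (-2, 3/2): F = (1.2500, -16.5000).
Jacobian J = [[0, -2·t + 1], [-6·s·t, -3·s^2 + 1]].
At the point, J = [[0.0000, -2.0000], [18.0000, -11.0000]] (det J = 36.0000).
Solving J·Δ = −F gives Δ = (1.2986, 0.6250).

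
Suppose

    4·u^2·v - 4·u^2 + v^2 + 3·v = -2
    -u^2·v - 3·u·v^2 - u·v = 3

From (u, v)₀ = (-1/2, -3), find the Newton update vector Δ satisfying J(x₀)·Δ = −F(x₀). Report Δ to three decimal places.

At (-1/2, -3): F = (-2.000, 9.750).
Jacobian J = [[8·u·v - 8·u, 4·u^2 + 2·v + 3], [-2·u·v - 3·v^2 - v, -u^2 - 6·u·v - u]].
At the point, J = [[16.000, -2.000], [-27.000, -8.750]] (det J = -194.000).
Solving J·Δ = −F gives Δ = (0.191, 0.526).

(0.191, 0.526)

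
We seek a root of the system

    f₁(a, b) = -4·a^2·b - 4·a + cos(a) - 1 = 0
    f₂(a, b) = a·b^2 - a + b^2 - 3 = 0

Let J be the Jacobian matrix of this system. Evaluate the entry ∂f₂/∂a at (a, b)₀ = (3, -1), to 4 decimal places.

∂f₂/∂a = b^2 - 1.
At (3, -1) this is 0.0000.

0.0000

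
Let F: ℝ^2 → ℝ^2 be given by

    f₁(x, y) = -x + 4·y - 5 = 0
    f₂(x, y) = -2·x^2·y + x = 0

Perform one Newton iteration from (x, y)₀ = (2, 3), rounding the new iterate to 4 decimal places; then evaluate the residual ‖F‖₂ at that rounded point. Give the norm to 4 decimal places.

6.0119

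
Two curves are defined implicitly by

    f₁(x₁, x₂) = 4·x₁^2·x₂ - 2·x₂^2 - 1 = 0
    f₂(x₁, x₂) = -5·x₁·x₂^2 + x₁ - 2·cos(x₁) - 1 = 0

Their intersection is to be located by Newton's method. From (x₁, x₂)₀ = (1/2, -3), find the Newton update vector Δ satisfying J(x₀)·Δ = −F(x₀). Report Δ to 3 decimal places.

(0.022, 1.712)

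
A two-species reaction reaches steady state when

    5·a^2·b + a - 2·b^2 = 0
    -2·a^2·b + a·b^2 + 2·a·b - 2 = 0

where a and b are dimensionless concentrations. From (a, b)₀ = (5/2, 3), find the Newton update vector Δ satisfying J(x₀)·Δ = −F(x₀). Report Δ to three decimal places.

At (5/2, 3): F = (78.250, -2.000).
Jacobian J = [[10·a·b + 1, 5·a^2 - 4·b], [-4·a·b + b^2 + 2·b, -2·a^2 + 2·a·b + 2·a]].
At the point, J = [[76.000, 19.250], [-15.000, 7.500]] (det J = 858.750).
Solving J·Δ = −F gives Δ = (-0.728, -1.190).

(-0.728, -1.190)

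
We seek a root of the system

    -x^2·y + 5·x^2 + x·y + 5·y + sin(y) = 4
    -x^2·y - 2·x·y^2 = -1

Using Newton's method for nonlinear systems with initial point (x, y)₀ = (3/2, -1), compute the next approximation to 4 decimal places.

(1.3830, -1.0355)

At (3/2, -1): F = (2.158529, 0.2500).
Jacobian J = [[-2·x·y + 10·x + y, -x^2 + x + cos(y) + 5], [-2·x·y - 2·y^2, -x^2 - 4·x·y]].
At the point, J = [[17.0000, 4.790302], [1.0000, 3.7500]] (det J = 58.959698).
Solving J·Δ = −F gives Δ = (-0.1170, -0.0355).
Then the next iterate is (x, y)₁ = (1.3830, -1.0355).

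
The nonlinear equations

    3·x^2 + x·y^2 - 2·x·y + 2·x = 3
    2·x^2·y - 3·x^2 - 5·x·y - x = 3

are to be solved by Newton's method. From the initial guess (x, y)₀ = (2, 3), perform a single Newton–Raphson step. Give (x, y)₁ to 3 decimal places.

(75.000, -154.500)

At (2, 3): F = (19.000, -23.000).
Jacobian J = [[6·x + y^2 - 2·y + 2, 2·x·y - 2·x], [4·x·y - 6·x - 5·y - 1, 2·x^2 - 5·x]].
At the point, J = [[17.000, 8.000], [-4.000, -2.000]] (det J = -2.000).
Solving J·Δ = −F gives Δ = (73.000, -157.500).
Then the next iterate is (x, y)₁ = (75.000, -154.500).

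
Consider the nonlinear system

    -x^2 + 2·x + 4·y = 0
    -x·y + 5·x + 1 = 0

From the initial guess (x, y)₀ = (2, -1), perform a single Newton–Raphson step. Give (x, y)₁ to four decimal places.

At (2, -1): F = (-4.0000, 13.0000).
Jacobian J = [[-2·x + 2, 4], [-y + 5, -x]].
At the point, J = [[-2.0000, 4.0000], [6.0000, -2.0000]] (det J = -20.0000).
Solving J·Δ = −F gives Δ = (-2.2000, -0.1000).
Then the next iterate is (x, y)₁ = (-0.2000, -1.1000).

(-0.2000, -1.1000)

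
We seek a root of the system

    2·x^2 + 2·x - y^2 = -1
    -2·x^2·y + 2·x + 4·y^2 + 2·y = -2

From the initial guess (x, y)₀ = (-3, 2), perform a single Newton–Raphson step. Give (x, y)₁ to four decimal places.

At (-3, 2): F = (9.0000, -20.0000).
Jacobian J = [[4·x + 2, -2·y], [-4·x·y + 2, -2·x^2 + 8·y + 2]].
At the point, J = [[-10.0000, -4.0000], [26.0000, 0.0000]] (det J = 104.0000).
Solving J·Δ = −F gives Δ = (0.7692, 0.3269).
Then the next iterate is (x, y)₁ = (-2.2308, 2.3269).

(-2.2308, 2.3269)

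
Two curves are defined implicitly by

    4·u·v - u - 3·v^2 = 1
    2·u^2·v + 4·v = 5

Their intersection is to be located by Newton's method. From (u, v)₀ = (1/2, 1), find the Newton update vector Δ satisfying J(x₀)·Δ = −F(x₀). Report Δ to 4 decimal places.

(0.6163, -0.1628)

At (1/2, 1): F = (-2.5000, -0.5000).
Jacobian J = [[4·v - 1, 4·u - 6·v], [4·u·v, 2·u^2 + 4]].
At the point, J = [[3.0000, -4.0000], [2.0000, 4.5000]] (det J = 21.5000).
Solving J·Δ = −F gives Δ = (0.6163, -0.1628).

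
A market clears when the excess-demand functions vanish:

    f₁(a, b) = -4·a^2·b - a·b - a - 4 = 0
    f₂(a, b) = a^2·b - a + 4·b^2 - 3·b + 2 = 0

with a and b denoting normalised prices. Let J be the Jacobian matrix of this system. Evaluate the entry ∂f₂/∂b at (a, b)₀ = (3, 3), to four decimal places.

∂f₂/∂b = a^2 + 8·b - 3.
At (3, 3) this is 30.0000.

30.0000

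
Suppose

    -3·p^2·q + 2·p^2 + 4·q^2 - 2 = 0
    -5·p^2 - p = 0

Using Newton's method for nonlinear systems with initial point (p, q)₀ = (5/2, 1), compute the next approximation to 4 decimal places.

At (5/2, 1): F = (-4.2500, -33.7500).
Jacobian J = [[-6·p·q + 4·p, -3·p^2 + 8·q], [-10·p - 1, 0]].
At the point, J = [[-5.0000, -10.7500], [-26.0000, 0.0000]] (det J = -279.5000).
Solving J·Δ = −F gives Δ = (-1.2981, 0.2084).
Then the next iterate is (p, q)₁ = (1.2019, 1.2084).

(1.2019, 1.2084)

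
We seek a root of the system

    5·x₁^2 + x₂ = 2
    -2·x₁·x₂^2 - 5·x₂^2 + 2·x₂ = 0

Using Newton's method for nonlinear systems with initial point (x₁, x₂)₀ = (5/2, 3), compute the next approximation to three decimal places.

At (5/2, 3): F = (32.250, -84.000).
Jacobian J = [[10·x₁, 1], [-2·x₂^2, -4·x₁·x₂ - 10·x₂ + 2]].
At the point, J = [[25.000, 1.000], [-18.000, -58.000]] (det J = -1432.000).
Solving J·Δ = −F gives Δ = (-1.248, -1.061).
Then the next iterate is (x₁, x₂)₁ = (1.252, 1.939).

(1.252, 1.939)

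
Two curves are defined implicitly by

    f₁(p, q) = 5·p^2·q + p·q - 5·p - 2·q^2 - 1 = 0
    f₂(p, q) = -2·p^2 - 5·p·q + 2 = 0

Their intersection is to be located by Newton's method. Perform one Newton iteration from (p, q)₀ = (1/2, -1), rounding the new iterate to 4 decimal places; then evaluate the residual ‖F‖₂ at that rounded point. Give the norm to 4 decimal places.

At (1/2, -1): F = (-7.2500, 4.0000).
Jacobian J = [[10·p·q + q - 5, 5·p^2 + p - 4·q], [-4·p - 5·q, -5·p]].
At the point, J = [[-11.0000, 5.7500], [3.0000, -2.5000]] (det J = 10.2500).
Solving J·Δ = −F gives Δ = (0.4756, 2.1707).
Then the next iterate is (p, q)₁ = (0.9756, 1.1707).
Re-evaluating at (0.9756, 1.1707): F = (-1.905608, -5.614265), so ‖F‖₂ = 5.9289.

5.9289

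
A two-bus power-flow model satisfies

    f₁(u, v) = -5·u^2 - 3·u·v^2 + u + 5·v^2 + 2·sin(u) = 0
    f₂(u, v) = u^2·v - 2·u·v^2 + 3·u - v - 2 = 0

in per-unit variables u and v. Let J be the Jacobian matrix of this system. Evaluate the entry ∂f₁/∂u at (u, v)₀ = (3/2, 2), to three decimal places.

-25.859

∂f₁/∂u = -10·u - 3·v^2 + 2·cos(u) + 1.
At (3/2, 2) this is -25.859.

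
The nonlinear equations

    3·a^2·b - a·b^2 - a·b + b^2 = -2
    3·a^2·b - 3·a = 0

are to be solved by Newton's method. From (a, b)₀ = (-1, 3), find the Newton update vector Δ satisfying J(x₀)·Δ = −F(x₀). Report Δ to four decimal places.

At (-1, 3): F = (32.0000, 12.0000).
Jacobian J = [[6·a·b - b^2 - b, 3·a^2 - 2·a·b - a + 2·b], [6·a·b - 3, 3·a^2]].
At the point, J = [[-30.0000, 16.0000], [-21.0000, 3.0000]] (det J = 246.0000).
Solving J·Δ = −F gives Δ = (0.3902, -1.2683).

(0.3902, -1.2683)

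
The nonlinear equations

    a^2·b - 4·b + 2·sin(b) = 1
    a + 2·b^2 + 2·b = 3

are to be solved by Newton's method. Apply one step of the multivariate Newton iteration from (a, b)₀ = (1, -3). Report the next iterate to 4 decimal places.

(1.4213, -1.9579)

At (1, -3): F = (7.717760, 10.0000).
Jacobian J = [[2·a·b, a^2 + 2·cos(b) - 4], [1, 4·b + 2]].
At the point, J = [[-6.0000, -4.979985], [1.0000, -10.0000]] (det J = 64.979985).
Solving J·Δ = −F gives Δ = (0.4213, 1.0421).
Then the next iterate is (a, b)₁ = (1.4213, -1.9579).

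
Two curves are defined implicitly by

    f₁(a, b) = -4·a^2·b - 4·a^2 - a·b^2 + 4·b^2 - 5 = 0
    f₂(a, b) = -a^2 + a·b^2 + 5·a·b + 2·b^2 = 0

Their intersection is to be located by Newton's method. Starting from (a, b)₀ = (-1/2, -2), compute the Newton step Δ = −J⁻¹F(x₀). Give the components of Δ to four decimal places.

At (-1/2, -2): F = (14.0000, 10.7500).
Jacobian J = [[-8·a·b - 8·a - b^2, -4·a^2 - 2·a·b + 8·b], [-2·a + b^2 + 5·b, 2·a·b + 5·a + 4·b]].
At the point, J = [[-8.0000, -19.0000], [-5.0000, -8.5000]] (det J = -27.0000).
Solving J·Δ = −F gives Δ = (3.1574, -0.5926).

(3.1574, -0.5926)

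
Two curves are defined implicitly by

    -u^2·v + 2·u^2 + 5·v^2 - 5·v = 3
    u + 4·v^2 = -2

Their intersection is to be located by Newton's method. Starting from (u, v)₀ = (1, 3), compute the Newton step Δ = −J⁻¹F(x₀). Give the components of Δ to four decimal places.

(-4.3333, -1.4444)

At (1, 3): F = (26.0000, 39.0000).
Jacobian J = [[-2·u·v + 4·u, -u^2 + 10·v - 5], [1, 8·v]].
At the point, J = [[-2.0000, 24.0000], [1.0000, 24.0000]] (det J = -72.0000).
Solving J·Δ = −F gives Δ = (-4.3333, -1.4444).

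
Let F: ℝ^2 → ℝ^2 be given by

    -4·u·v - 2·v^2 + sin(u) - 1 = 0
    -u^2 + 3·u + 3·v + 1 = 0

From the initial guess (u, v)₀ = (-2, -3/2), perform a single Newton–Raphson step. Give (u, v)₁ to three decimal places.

At (-2, -3/2): F = (-18.40930, -13.500).
Jacobian J = [[-4·v + cos(u), -4·u - 4·v], [-2·u + 3, 3]].
At the point, J = [[5.58385, 14.000], [7.000, 3.000]] (det J = -81.24844).
Solving J·Δ = −F gives Δ = (1.646, 0.658).
Then the next iterate is (u, v)₁ = (-0.354, -0.842).

(-0.354, -0.842)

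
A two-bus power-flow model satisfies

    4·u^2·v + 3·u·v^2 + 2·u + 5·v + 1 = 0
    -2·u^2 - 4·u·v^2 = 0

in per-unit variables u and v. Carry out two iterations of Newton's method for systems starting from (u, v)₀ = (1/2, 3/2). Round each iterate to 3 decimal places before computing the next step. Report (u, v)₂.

(1.004, -1.119)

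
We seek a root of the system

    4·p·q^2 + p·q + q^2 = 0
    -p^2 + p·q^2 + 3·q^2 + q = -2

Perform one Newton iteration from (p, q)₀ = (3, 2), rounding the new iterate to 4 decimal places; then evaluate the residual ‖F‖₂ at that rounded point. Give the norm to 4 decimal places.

17.6520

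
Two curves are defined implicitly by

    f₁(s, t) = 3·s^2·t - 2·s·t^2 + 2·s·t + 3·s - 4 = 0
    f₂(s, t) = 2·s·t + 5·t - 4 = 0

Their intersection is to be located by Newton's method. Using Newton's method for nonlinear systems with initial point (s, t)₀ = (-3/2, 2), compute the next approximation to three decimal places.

(-1.282, 1.564)

At (-3/2, 2): F = (11.000, 0.000).
Jacobian J = [[6·s·t - 2·t^2 + 2·t + 3, 3·s^2 - 4·s·t + 2·s], [2·t, 2·s + 5]].
At the point, J = [[-19.000, 15.750], [4.000, 2.000]] (det J = -101.000).
Solving J·Δ = −F gives Δ = (0.218, -0.436).
Then the next iterate is (s, t)₁ = (-1.282, 1.564).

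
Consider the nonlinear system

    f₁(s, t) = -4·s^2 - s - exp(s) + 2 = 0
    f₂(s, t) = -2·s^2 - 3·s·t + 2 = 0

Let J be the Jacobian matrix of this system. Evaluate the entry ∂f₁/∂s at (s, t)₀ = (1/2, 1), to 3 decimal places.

-6.649

∂f₁/∂s = -8·s - exp(s) - 1.
At (1/2, 1) this is -6.649.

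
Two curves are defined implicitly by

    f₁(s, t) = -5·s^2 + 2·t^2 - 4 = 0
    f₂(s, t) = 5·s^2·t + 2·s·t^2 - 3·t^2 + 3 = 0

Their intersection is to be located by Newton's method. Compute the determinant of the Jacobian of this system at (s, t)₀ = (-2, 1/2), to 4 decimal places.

J = [[-10·s, 4·t], [10·s·t + 2·t^2, 5·s^2 + 4·s·t - 6·t]].
At the point, J = [[20.0000, 2.0000], [-9.5000, 13.0000]].
det J = 279.0000.

279.0000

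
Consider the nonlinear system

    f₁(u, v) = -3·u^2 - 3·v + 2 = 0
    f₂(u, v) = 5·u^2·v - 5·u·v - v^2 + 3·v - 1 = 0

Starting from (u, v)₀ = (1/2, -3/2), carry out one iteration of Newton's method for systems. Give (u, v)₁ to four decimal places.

At (1/2, -3/2): F = (5.7500, -5.8750).
Jacobian J = [[-6·u, -3], [10·u·v - 5·v, 5·u^2 - 5·u - 2·v + 3]].
At the point, J = [[-3.0000, -3.0000], [0.0000, 4.7500]] (det J = -14.2500).
Solving J·Δ = −F gives Δ = (0.6798, 1.2368).
Then the next iterate is (u, v)₁ = (1.1798, -0.2632).

(1.1798, -0.2632)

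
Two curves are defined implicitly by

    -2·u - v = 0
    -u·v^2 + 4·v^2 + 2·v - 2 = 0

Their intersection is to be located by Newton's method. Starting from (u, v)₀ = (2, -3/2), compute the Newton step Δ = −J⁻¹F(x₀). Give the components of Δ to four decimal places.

(-1.6522, 0.8043)

At (2, -3/2): F = (-2.5000, -0.5000).
Jacobian J = [[-2, -1], [-v^2, -2·u·v + 8·v + 2]].
At the point, J = [[-2.0000, -1.0000], [-2.2500, -4.0000]] (det J = 5.7500).
Solving J·Δ = −F gives Δ = (-1.6522, 0.8043).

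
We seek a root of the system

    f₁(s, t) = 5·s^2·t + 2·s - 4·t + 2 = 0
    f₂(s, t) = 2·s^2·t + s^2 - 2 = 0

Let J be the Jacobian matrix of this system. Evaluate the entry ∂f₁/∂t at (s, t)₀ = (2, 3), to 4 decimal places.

16.0000

∂f₁/∂t = 5·s^2 - 4.
At (2, 3) this is 16.0000.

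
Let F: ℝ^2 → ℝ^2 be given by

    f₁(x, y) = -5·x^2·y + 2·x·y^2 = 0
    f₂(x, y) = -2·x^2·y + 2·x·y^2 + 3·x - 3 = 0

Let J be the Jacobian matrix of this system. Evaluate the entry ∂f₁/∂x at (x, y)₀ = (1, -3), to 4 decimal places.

∂f₁/∂x = -10·x·y + 2·y^2.
At (1, -3) this is 48.0000.

48.0000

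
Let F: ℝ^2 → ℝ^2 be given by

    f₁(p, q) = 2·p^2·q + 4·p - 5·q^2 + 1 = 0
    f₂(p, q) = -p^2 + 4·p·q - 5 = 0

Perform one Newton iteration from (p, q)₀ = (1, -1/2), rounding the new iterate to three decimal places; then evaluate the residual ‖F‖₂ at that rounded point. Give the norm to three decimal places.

At (1, -1/2): F = (2.750, -8.000).
Jacobian J = [[4·p·q + 4, 2·p^2 - 10·q], [-2·p + 4·q, 4·p]].
At the point, J = [[2.000, 7.000], [-4.000, 4.000]] (det J = 36.000).
Solving J·Δ = −F gives Δ = (-1.861, 0.139).
Then the next iterate is (p, q)₁ = (-0.861, -0.361).
Re-evaluating at (-0.861, -0.361): F = (-3.63084, -4.49804), so ‖F‖₂ = 5.781.

5.781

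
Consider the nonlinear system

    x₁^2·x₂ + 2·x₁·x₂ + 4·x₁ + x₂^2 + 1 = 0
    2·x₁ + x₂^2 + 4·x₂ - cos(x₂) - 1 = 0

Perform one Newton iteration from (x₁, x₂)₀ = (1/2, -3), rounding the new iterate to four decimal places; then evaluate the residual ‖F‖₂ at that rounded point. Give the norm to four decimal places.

3.4705

At (1/2, -3): F = (8.2500, -2.010008).
Jacobian J = [[2·x₁·x₂ + 2·x₂ + 4, x₁^2 + 2·x₁ + 2·x₂], [2, 2·x₂ + sin(x₂) + 4]].
At the point, J = [[-5.0000, -4.7500], [2.0000, -2.141120]] (det J = 20.205600).
Solving J·Δ = −F gives Δ = (1.3467, 0.3192).
Then the next iterate is (x₁, x₂)₁ = (1.8467, -2.6808).
Re-evaluating at (1.8467, -2.6808): F = (-3.470113, 0.052589), so ‖F‖₂ = 3.4705.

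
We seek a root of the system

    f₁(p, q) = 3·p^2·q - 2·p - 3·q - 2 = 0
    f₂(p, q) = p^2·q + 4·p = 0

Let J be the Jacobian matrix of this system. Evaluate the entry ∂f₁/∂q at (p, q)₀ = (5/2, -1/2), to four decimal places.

∂f₁/∂q = 3·p^2 - 3.
At (5/2, -1/2) this is 15.7500.

15.7500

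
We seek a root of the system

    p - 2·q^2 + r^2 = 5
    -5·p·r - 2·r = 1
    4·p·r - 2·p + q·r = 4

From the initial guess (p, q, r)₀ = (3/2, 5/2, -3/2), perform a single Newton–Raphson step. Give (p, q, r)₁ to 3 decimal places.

(-3.300, 1.363, -3.895)

At (3/2, 5/2, -3/2): F = (-13.750, 13.250, -19.750).
Jacobian J = [[1, -4·q, 2·r], [-5·r, 0, -5·p - 2], [4·r - 2, r, 4·p + q]].
At the point, J = [[1.000, -10.000, -3.000], [7.500, 0.000, -9.500], [-8.000, -1.500, 8.500]] (det J = -103.000).
Solving J·Δ = −F gives Δ = (-4.800, -1.137, -2.395).
Then the next iterate is (p, q, r)₁ = (-3.300, 1.363, -3.895).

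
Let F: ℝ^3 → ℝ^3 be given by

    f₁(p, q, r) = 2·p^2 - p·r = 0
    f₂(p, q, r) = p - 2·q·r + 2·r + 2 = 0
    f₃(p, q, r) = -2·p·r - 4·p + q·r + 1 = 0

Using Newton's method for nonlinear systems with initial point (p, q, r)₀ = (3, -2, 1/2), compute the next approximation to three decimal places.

(1.373, -0.042, -0.236)

At (3, -2, 1/2): F = (16.500, 8.000, -15.000).
Jacobian J = [[4·p - r, 0, -p], [1, -2·r, -2·q + 2], [-2·r - 4, r, -2·p + q]].
At the point, J = [[11.500, 0.000, -3.000], [1.000, -1.000, 6.000], [-5.000, 0.500, -8.000]] (det J = 71.000).
Solving J·Δ = −F gives Δ = (-1.627, 1.958, -0.736).
Then the next iterate is (p, q, r)₁ = (1.373, -0.042, -0.236).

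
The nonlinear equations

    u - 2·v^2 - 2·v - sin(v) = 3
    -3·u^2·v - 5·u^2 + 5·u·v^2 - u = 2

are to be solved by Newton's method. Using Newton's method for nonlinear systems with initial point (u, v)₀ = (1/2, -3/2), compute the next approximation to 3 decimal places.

(0.779, -0.807)

At (1/2, -3/2): F = (-3.00251, 3.000).
Jacobian J = [[1, -4·v - cos(v) - 2], [-6·u·v - 10·u + 5·v^2 - 1, -3·u^2 + 10·u·v]].
At the point, J = [[1.000, 3.92926], [9.750, -8.250]] (det J = -46.56031).
Solving J·Δ = −F gives Δ = (0.279, 0.693).
Then the next iterate is (u, v)₁ = (0.779, -0.807).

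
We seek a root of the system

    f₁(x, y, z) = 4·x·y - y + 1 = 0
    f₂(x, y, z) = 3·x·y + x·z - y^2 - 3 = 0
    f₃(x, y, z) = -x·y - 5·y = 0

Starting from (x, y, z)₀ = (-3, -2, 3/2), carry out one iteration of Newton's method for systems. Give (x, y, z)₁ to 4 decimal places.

At (-3, -2, 3/2): F = (27.0000, 6.5000, 4.0000).
Jacobian J = [[4·y, 4·x - 1, 0], [3·y + z, 3·x - 2·y, x], [-y, -x - 5, 0]].
At the point, J = [[-8.0000, -13.0000, 0.0000], [-4.5000, -5.0000, -3.0000], [2.0000, -2.0000, 0.0000]] (det J = 126.0000).
Solving J·Δ = −F gives Δ = (0.0476, 2.0476, -1.3175).
Then the next iterate is (x, y, z)₁ = (-2.9524, 0.0476, 0.1825).

(-2.9524, 0.0476, 0.1825)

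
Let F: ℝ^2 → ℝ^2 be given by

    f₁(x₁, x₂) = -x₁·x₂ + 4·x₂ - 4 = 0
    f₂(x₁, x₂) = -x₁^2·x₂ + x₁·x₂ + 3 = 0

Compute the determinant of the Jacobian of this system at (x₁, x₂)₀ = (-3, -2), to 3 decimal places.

74.000

J = [[-x₂, -x₁ + 4], [-2·x₁·x₂ + x₂, -x₁^2 + x₁]].
At the point, J = [[2.000, 7.000], [-14.000, -12.000]].
det J = 74.000.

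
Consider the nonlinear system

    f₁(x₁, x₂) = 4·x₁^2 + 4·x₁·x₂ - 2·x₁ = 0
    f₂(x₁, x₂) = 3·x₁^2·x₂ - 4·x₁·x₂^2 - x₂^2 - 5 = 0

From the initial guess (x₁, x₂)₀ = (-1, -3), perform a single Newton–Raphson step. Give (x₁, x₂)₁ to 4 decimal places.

At (-1, -3): F = (18.0000, 13.0000).
Jacobian J = [[8·x₁ + 4·x₂ - 2, 4·x₁], [6·x₁·x₂ - 4·x₂^2, 3·x₁^2 - 8·x₁·x₂ - 2·x₂]].
At the point, J = [[-22.0000, -4.0000], [-18.0000, -15.0000]] (det J = 258.0000).
Solving J·Δ = −F gives Δ = (0.8450, -0.1473).
Then the next iterate is (x₁, x₂)₁ = (-0.1550, -3.1473).

(-0.1550, -3.1473)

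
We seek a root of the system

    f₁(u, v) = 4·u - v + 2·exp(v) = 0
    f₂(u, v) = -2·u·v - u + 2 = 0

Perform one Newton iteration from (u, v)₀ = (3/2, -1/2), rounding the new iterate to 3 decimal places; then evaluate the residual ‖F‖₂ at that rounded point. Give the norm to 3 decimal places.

At (3/2, -1/2): F = (7.71306, 2.000).
Jacobian J = [[4, 2·exp(v) - 1], [-2·v - 1, -2·u]].
At the point, J = [[4.000, 0.21306], [0.000, -3.000]] (det J = -12.000).
Solving J·Δ = −F gives Δ = (-1.964, 0.667).
Then the next iterate is (u, v)₁ = (-0.464, 0.167).
Re-evaluating at (-0.464, 0.167): F = (0.34051, 2.61898), so ‖F‖₂ = 2.641.

2.641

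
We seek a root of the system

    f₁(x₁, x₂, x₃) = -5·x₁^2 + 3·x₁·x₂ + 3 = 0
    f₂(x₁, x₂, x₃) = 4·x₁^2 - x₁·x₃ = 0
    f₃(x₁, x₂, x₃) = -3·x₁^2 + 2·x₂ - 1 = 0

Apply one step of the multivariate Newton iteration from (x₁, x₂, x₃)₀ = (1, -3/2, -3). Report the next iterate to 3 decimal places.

(1.727, 4.182, 12.000)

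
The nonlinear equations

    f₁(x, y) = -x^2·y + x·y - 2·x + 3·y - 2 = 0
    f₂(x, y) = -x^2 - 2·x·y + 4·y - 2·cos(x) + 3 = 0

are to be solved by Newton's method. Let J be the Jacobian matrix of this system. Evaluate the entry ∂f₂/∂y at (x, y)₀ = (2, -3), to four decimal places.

0.0000

∂f₂/∂y = -2·x + 4.
At (2, -3) this is 0.0000.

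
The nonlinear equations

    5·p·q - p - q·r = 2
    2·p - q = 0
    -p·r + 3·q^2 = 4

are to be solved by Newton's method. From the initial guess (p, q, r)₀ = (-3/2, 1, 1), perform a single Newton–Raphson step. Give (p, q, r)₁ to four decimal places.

(0.1471, 0.2941, 4.5882)

At (-3/2, 1, 1): F = (-9.0000, -4.0000, 0.5000).
Jacobian J = [[5·q - 1, 5·p - r, -q], [2, -1, 0], [-r, 6·q, -p]].
At the point, J = [[4.0000, -8.5000, -1.0000], [2.0000, -1.0000, 0.0000], [-1.0000, 6.0000, 1.5000]] (det J = 8.5000).
Solving J·Δ = −F gives Δ = (1.6471, -0.7059, 3.5882).
Then the next iterate is (p, q, r)₁ = (0.1471, 0.2941, 4.5882).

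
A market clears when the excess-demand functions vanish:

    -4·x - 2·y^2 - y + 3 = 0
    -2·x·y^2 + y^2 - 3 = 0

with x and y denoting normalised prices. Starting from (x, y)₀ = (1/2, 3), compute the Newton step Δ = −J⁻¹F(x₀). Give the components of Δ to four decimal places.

At (1/2, 3): F = (-20.0000, -3.0000).
Jacobian J = [[-4, -4·y - 1], [-2·y^2, -4·x·y + 2·y]].
At the point, J = [[-4.0000, -13.0000], [-18.0000, 0.0000]] (det J = -234.0000).
Solving J·Δ = −F gives Δ = (-0.1667, -1.4872).

(-0.1667, -1.4872)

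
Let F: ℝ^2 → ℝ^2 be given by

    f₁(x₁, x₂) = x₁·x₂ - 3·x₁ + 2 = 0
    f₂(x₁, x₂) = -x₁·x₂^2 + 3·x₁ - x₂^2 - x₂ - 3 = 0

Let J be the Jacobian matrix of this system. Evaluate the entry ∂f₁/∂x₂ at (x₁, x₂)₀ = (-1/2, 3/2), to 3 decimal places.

-0.500

∂f₁/∂x₂ = x₁.
At (-1/2, 3/2) this is -0.500.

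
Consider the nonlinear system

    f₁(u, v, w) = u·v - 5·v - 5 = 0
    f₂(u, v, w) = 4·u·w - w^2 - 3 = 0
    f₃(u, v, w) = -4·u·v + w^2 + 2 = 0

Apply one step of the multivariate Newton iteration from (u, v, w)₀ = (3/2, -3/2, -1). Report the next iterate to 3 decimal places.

At (3/2, -3/2, -1): F = (0.250, -10.000, 12.000).
Jacobian J = [[v, u - 5, 0], [4·w, 0, 4·u - 2·w], [-4·v, -4·u, 2·w]].
At the point, J = [[-1.500, -3.500, 0.000], [-4.000, 0.000, 8.000], [6.000, -6.000, -2.000]] (det J = -212.000).
Solving J·Δ = −F gives Δ = (-1.198, 0.585, 0.651).
Then the next iterate is (u, v, w)₁ = (0.302, -0.915, -0.349).

(0.302, -0.915, -0.349)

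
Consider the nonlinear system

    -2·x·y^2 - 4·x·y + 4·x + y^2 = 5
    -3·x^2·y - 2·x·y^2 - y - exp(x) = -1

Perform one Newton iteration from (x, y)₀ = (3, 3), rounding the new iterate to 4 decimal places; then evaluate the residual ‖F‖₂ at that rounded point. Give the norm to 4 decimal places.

At (3, 3): F = (-74.0000, -157.085537).
Jacobian J = [[-2·y^2 - 4·y + 4, -4·x·y - 4·x + 2·y], [-6·x·y - 2·y^2 - exp(x), -3·x^2 - 4·x·y - 1]].
At the point, J = [[-26.0000, -42.0000], [-92.085537, -64.0000]] (det J = -2203.592551).
Solving J·Δ = −F gives Δ = (-0.8448, -1.2389).
Then the next iterate is (x, y)₁ = (2.1552, 1.7611).
Re-evaluating at (2.1552, 1.7611): F = (-21.828408, -47.299638), so ‖F‖₂ = 52.0935.

52.0935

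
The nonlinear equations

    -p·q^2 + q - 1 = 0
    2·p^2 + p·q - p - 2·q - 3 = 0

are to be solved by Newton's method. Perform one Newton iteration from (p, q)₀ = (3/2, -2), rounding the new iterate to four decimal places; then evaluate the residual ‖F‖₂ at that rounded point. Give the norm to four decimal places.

At (3/2, -2): F = (-9.0000, 1.0000).
Jacobian J = [[-q^2, -2·p·q + 1], [4·p + q - 1, p - 2]].
At the point, J = [[-4.0000, 7.0000], [3.0000, -0.5000]] (det J = -19.0000).
Solving J·Δ = −F gives Δ = (-0.1316, 1.2105).
Then the next iterate is (p, q)₁ = (1.3684, -0.7895).
Re-evaluating at (1.3684, -0.7895): F = (-2.642438, -0.124715), so ‖F‖₂ = 2.6454.

2.6454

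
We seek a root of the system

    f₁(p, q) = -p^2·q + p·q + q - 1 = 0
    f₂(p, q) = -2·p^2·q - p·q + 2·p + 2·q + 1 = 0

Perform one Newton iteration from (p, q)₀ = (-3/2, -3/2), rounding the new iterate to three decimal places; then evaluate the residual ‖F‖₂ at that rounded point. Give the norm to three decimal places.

7.362

At (-3/2, -3/2): F = (3.125, -0.500).
Jacobian J = [[-2·p·q + q, -p^2 + p + 1], [-4·p·q - q + 2, -2·p^2 - p + 2]].
At the point, J = [[-6.000, -2.750], [-5.500, -1.000]] (det J = -9.125).
Solving J·Δ = −F gives Δ = (-0.493, 2.212).
Then the next iterate is (p, q)₁ = (-1.993, 0.712).
Re-evaluating at (-1.993, 0.712): F = (-4.53511, -5.79918), so ‖F‖₂ = 7.362.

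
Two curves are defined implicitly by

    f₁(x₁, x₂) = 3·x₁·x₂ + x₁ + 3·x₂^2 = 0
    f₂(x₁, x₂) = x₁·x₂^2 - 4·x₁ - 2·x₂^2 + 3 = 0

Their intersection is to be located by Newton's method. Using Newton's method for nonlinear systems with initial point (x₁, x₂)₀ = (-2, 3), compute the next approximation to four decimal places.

At (-2, 3): F = (7.0000, -25.0000).
Jacobian J = [[3·x₂ + 1, 3·x₁ + 6·x₂], [x₂^2 - 4, 2·x₁·x₂ - 4·x₂]].
At the point, J = [[10.0000, 12.0000], [5.0000, -24.0000]] (det J = -300.0000).
Solving J·Δ = −F gives Δ = (0.4400, -0.9500).
Then the next iterate is (x₁, x₂)₁ = (-1.5600, 2.0500).

(-1.5600, 2.0500)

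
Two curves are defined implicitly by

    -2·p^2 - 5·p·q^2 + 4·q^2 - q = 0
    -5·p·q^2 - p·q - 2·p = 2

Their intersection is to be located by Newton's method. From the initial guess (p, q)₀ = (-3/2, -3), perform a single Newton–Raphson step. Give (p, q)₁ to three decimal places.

(-1.469, -1.560)

At (-3/2, -3): F = (102.000, 64.000).
Jacobian J = [[-4·p - 5·q^2, -10·p·q + 8·q - 1], [-5·q^2 - q - 2, -10·p·q - p]].
At the point, J = [[-39.000, -70.000], [-44.000, -43.500]] (det J = -1383.500).
Solving J·Δ = −F gives Δ = (0.031, 1.440).
Then the next iterate is (p, q)₁ = (-1.469, -1.560).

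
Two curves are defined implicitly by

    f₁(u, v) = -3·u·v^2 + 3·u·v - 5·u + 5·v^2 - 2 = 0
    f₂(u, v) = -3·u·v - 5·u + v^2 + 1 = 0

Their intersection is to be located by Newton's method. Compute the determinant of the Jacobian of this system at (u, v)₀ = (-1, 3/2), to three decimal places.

156.000

J = [[-3·v^2 + 3·v - 5, -6·u·v + 3·u + 10·v], [-3·v - 5, -3·u + 2·v]].
At the point, J = [[-7.250, 21.000], [-9.500, 6.000]].
det J = 156.000.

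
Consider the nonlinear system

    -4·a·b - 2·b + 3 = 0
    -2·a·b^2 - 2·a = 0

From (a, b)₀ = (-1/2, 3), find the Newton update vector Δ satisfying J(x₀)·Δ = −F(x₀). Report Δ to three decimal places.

(0.250, -0.833)

At (-1/2, 3): F = (3.000, 10.000).
Jacobian J = [[-4·b, -4·a - 2], [-2·b^2 - 2, -4·a·b]].
At the point, J = [[-12.000, 0.000], [-20.000, 6.000]] (det J = -72.000).
Solving J·Δ = −F gives Δ = (0.250, -0.833).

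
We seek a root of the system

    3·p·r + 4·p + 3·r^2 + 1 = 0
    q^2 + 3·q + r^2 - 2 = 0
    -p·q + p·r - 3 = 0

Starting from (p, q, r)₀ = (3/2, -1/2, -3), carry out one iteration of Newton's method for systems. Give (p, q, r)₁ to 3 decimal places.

At (3/2, -1/2, -3): F = (20.500, 5.750, -6.750).
Jacobian J = [[3·r + 4, 0, 3·p + 6·r], [0, 2·q + 3, 2·r], [-q + r, -p, p]].
At the point, J = [[-5.000, 0.000, -13.500], [0.000, 2.000, -6.000], [-2.500, -1.500, 1.500]] (det J = -37.500).
Solving J·Δ = −F gives Δ = (-5.035, 7.275, 3.383).
Then the next iterate is (p, q, r)₁ = (-3.535, 6.775, 0.383).

(-3.535, 6.775, 0.383)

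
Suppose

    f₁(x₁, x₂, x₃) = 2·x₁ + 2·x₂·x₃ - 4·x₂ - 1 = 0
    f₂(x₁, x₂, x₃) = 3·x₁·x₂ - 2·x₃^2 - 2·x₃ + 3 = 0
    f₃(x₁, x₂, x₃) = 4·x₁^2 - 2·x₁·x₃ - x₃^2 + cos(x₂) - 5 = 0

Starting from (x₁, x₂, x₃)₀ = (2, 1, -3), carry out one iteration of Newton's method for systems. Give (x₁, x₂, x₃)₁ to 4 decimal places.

(1.2288, 0.3322, -2.0679)

At (2, 1, -3): F = (-7.0000, -3.0000, 14.540302).
Jacobian J = [[2, 2·x₃ - 4, 2·x₂], [3·x₂, 3·x₁, -4·x₃ - 2], [8·x₁ - 2·x₃, -sin(x₂), -2·x₁ - 2·x₃]].
At the point, J = [[2.0000, -10.0000, 2.0000], [3.0000, 6.0000, 10.0000], [22.0000, -0.841471, 2.0000]] (det J = -2368.219406).
Solving J·Δ = −F gives Δ = (-0.7712, -0.6678, 0.9321).
Then the next iterate is (x₁, x₂, x₃)₁ = (1.2288, 0.3322, -2.0679).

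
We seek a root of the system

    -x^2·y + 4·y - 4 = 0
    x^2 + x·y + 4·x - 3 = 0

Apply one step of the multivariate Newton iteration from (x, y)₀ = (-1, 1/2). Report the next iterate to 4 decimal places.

At (-1, 1/2): F = (-2.5000, -6.5000).
Jacobian J = [[-2·x·y, -x^2 + 4], [2·x + y + 4, x]].
At the point, J = [[1.0000, 3.0000], [2.5000, -1.0000]] (det J = -8.5000).
Solving J·Δ = −F gives Δ = (2.5882, -0.0294).
Then the next iterate is (x, y)₁ = (1.5882, 0.4706).

(1.5882, 0.4706)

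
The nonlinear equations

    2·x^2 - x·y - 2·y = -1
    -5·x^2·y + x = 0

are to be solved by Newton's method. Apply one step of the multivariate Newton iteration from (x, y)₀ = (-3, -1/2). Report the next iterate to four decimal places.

At (-3, -1/2): F = (18.5000, 19.5000).
Jacobian J = [[4·x - y, -x - 2], [-10·x·y + 1, -5·x^2]].
At the point, J = [[-11.5000, 1.0000], [-14.0000, -45.0000]] (det J = 531.5000).
Solving J·Δ = −F gives Δ = (1.6030, -0.0654).
Then the next iterate is (x, y)₁ = (-1.3970, -0.5654).

(-1.3970, -0.5654)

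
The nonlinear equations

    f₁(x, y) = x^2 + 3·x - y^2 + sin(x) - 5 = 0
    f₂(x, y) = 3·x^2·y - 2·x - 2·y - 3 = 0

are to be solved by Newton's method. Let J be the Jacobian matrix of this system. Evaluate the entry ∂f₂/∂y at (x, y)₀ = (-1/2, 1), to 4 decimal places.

∂f₂/∂y = 3·x^2 - 2.
At (-1/2, 1) this is -1.2500.

-1.2500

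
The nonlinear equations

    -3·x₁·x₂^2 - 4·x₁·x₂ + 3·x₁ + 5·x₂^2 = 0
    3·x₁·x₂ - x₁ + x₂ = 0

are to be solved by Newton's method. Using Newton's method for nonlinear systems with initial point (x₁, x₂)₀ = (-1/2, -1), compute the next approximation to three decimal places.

At (-1/2, -1): F = (3.000, 1.000).
Jacobian J = [[-3·x₂^2 - 4·x₂ + 3, -6·x₁·x₂ - 4·x₁ + 10·x₂], [3·x₂ - 1, 3·x₁ + 1]].
At the point, J = [[4.000, -11.000], [-4.000, -0.500]] (det J = -46.000).
Solving J·Δ = −F gives Δ = (0.207, 0.348).
Then the next iterate is (x₁, x₂)₁ = (-0.293, -0.652).

(-0.293, -0.652)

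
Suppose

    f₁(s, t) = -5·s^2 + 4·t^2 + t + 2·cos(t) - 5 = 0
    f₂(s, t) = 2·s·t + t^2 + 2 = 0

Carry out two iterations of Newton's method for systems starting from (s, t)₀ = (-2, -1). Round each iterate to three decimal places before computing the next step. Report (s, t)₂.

(0.096, 0.755)

At (-2, -1): F = (-20.91940, 7.000).
Jacobian J = [[-10·s, 8·t - 2·sin(t) + 1], [2·t, 2·s + 2·t]].
At the point, J = [[20.000, -5.31706], [-2.000, -6.000]] (det J = -130.63412).
Solving J·Δ = −F gives Δ = (1.246, 0.751).
Then the next iterate is (s, t)₁ = (-0.754, -0.249).
Round to (-0.754, -0.249) and repeat: F = (-5.90526, 2.43749), J = [[7.540, -0.49913], [-0.498, -2.006]].
Δ = (0.850, 1.004), so (s, t)₂ = (0.096, 0.755).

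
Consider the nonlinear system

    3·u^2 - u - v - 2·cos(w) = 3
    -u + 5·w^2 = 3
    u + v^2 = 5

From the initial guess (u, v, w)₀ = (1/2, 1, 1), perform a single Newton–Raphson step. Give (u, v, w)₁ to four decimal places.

(3.0608, 1.4696, 1.1061)

At (1/2, 1, 1): F = (-4.830605, 1.5000, -3.5000).
Jacobian J = [[6·u - 1, -1, 2·sin(w)], [-1, 0, 10·w], [1, 2·v, 0]].
At the point, J = [[2.0000, -1.0000, 1.682942], [-1.0000, 0.0000, 10.0000], [1.0000, 2.0000, 0.0000]] (det J = -53.365884).
Solving J·Δ = −F gives Δ = (2.5608, 0.4696, 0.1061).
Then the next iterate is (u, v, w)₁ = (3.0608, 1.4696, 1.1061).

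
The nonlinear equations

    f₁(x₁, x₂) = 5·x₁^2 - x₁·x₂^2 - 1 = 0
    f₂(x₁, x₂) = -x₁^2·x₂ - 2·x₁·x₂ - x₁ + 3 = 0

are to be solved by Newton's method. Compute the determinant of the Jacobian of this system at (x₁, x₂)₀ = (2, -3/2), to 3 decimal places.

J = [[10·x₁ - x₂^2, -2·x₁·x₂], [-2·x₁·x₂ - 2·x₂ - 1, -x₁^2 - 2·x₁]].
At the point, J = [[17.750, 6.000], [8.000, -8.000]].
det J = -190.000.

-190.000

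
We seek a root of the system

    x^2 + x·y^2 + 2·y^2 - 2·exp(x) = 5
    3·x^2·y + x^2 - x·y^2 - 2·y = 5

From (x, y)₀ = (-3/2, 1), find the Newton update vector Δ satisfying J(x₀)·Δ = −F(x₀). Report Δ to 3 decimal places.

(-4.094, -7.319)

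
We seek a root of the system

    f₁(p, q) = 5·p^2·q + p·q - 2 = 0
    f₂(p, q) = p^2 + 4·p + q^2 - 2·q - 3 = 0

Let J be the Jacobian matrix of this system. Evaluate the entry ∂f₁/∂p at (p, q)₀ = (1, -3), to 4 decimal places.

-33.0000

∂f₁/∂p = 10·p·q + q.
At (1, -3) this is -33.0000.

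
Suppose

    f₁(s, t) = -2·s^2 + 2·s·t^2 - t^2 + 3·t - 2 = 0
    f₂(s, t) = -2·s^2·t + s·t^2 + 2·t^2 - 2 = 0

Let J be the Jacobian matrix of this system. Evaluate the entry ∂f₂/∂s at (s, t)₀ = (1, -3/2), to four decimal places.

∂f₂/∂s = -4·s·t + t^2.
At (1, -3/2) this is 8.2500.

8.2500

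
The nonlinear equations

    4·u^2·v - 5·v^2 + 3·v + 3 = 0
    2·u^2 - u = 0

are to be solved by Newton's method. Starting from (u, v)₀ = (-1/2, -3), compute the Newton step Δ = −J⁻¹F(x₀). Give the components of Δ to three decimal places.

At (-1/2, -3): F = (-54.000, 1.000).
Jacobian J = [[8·u·v, 4·u^2 - 10·v + 3], [4·u - 1, 0]].
At the point, J = [[12.000, 34.000], [-3.000, 0.000]] (det J = 102.000).
Solving J·Δ = −F gives Δ = (0.333, 1.471).

(0.333, 1.471)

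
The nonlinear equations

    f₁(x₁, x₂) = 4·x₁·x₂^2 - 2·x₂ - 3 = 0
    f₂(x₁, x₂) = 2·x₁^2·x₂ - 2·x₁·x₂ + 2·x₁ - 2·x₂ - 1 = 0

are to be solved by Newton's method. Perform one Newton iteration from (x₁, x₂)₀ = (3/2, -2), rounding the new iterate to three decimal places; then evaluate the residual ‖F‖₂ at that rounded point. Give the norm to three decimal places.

3.757

At (3/2, -2): F = (25.000, 3.000).
Jacobian J = [[4·x₂^2, 8·x₁·x₂ - 2], [4·x₁·x₂ - 2·x₂ + 2, 2·x₁^2 - 2·x₁ - 2]].
At the point, J = [[16.000, -26.000], [-6.000, -0.500]] (det J = -164.000).
Solving J·Δ = −F gives Δ = (0.399, 1.207).
Then the next iterate is (x₁, x₂)₁ = (1.899, -0.793).
Re-evaluating at (1.899, -0.793): F = (3.36274, 1.67638), so ‖F‖₂ = 3.757.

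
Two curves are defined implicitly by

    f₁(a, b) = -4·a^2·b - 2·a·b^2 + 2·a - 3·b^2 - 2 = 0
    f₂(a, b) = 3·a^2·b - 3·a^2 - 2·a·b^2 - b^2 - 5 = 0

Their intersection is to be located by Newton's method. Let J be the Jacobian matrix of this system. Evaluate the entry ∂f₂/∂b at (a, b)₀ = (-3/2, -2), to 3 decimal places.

-1.250

∂f₂/∂b = 3·a^2 - 4·a·b - 2·b.
At (-3/2, -2) this is -1.250.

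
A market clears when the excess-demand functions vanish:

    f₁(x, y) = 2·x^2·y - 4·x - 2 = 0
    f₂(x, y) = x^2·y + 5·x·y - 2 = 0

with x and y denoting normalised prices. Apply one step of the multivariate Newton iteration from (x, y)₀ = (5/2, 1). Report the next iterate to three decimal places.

(-13.500, 8.640)

At (5/2, 1): F = (0.500, 16.750).
Jacobian J = [[4·x·y - 4, 2·x^2], [2·x·y + 5·y, x^2 + 5·x]].
At the point, J = [[6.000, 12.500], [10.000, 18.750]] (det J = -12.500).
Solving J·Δ = −F gives Δ = (-16.000, 7.640).
Then the next iterate is (x, y)₁ = (-13.500, 8.640).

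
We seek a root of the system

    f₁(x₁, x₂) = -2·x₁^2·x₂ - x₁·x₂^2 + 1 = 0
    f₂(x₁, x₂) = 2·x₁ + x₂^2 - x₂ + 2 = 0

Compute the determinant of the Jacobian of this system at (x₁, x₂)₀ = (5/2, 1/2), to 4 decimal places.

30.0000

J = [[-4·x₁·x₂ - x₂^2, -2·x₁^2 - 2·x₁·x₂], [2, 2·x₂ - 1]].
At the point, J = [[-5.2500, -15.0000], [2.0000, 0.0000]].
det J = 30.0000.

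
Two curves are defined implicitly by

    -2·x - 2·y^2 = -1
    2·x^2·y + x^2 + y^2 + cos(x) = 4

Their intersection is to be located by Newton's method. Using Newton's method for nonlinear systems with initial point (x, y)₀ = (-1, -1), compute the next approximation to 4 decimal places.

(0.2176, -0.6412)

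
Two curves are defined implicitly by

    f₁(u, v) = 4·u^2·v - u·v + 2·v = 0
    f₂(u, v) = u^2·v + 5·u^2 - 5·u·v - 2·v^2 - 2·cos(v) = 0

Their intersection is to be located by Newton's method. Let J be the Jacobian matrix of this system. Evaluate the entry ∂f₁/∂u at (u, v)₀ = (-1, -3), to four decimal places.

27.0000

∂f₁/∂u = 8·u·v - v.
At (-1, -3) this is 27.0000.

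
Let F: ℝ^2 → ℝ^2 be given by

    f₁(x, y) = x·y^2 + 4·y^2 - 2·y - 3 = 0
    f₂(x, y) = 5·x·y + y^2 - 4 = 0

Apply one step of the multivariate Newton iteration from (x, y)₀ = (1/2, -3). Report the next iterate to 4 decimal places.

(0.0182, -1.6495)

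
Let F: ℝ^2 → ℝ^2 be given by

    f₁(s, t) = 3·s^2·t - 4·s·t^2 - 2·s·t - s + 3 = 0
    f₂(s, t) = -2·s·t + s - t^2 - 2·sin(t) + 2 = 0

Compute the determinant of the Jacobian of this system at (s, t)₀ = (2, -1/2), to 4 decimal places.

1.2862

J = [[6·s·t - 4·t^2 - 2·t - 1, 3·s^2 - 8·s·t - 2·s], [-2·t + 1, -2·s - 2·t - 2·cos(t)]].
At the point, J = [[-7.0000, 16.0000], [2.0000, -4.755165]].
det J = 1.2862.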